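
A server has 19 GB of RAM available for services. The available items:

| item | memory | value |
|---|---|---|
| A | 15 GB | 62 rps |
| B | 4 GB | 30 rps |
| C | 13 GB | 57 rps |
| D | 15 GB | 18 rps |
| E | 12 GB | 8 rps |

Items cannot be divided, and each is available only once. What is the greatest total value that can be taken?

Check high-value combinations within 19 GB:
- A+B: memory 15+4=19, value 62+30=92
- B+C: memory 4+13=17, value 30+57=87
- A: memory 15, value 62
- C: memory 13, value 57
- B+D: memory 4+15=19, value 30+18=48
Best: 92 rps.

92 rps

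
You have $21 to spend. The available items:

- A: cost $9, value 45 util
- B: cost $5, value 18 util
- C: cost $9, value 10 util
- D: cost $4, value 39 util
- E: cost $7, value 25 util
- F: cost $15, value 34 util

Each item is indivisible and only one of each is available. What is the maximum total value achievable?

This is a 0/1 knapsack; check combinations near the capacity.
- A+D+E: cost 9+4+7=20, value 45+39+25=109
- A+B+D: cost 9+5+4=18, value 45+18+39=102
- A+B+E: cost 9+5+7=21, value 45+18+25=88
- A+D: cost 9+4=13, value 45+39=84
- B+D+E: cost 5+4+7=16, value 18+39+25=82
Best: 109 util.

109 util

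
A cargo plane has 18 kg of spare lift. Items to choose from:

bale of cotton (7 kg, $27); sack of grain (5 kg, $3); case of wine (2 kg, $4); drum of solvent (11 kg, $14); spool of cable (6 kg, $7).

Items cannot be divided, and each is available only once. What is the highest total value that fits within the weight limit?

Check high-value combinations within 18 kg:
- bale of cotton+drum of solvent: weight 7+11=18, value 27+14=41
- bale of cotton+case of wine+spool of cable: weight 7+2+6=15, value 27+4+7=38
- bale of cotton+sack of grain+spool of cable: weight 7+5+6=18, value 27+3+7=37
- bale of cotton+spool of cable: weight 7+6=13, value 27+7=34
- bale of cotton+sack of grain+case of wine: weight 7+5+2=14, value 27+3+4=34
Best: $41.

$41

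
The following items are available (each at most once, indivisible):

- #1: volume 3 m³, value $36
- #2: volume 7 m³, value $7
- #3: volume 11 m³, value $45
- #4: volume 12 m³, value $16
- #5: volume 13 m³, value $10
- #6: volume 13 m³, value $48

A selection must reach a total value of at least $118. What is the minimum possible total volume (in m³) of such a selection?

27

Subsets with value ≥ 118, sorted by total volume:
- #1+#3+#6: volume 27, value 129
- #1+#2+#3+#6: volume 34, value 136
- #1+#3+#4+#6: volume 39, value 145
- #1+#3+#5+#6: volume 40, value 139
Minimum volume: 27 m³.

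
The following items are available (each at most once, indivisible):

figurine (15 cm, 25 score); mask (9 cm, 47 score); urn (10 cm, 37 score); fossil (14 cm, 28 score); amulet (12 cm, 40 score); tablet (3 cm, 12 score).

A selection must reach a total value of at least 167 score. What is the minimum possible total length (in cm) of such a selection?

60

Subsets with value ≥ 167, sorted by total length:
- figurine+mask+urn+fossil+amulet: length 60, value 177
- figurine+mask+urn+fossil+amulet+tablet: length 63, value 189
Minimum length: 60 cm.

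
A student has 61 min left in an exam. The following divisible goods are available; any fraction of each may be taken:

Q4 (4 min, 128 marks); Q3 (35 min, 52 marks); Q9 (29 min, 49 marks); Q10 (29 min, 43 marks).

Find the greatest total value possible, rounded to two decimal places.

218.60

Take in order of value per unit:
- Q4 (128/4 per unit): all 4 → value 128, running total 128.00
- Q9 (49/29 per unit): all 29 → value 49, running total 177.00
- Q3 (52/35 per unit): 28 of 35 → value 28×52/35 = 41.6000, running total 218.60
Total 218.60.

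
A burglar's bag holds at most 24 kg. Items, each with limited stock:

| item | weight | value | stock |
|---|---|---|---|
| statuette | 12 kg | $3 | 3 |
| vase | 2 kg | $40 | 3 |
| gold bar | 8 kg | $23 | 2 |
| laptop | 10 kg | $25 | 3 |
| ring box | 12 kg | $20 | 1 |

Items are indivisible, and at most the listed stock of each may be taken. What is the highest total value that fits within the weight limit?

Top feasible selections:
- 3×vase + 1×gold bar + 1×laptop: weight 24, value 168
- 3×vase + 2×gold bar: weight 22, value 166
- 3×vase + 1×laptop: weight 16, value 145
- 3×vase + 1×gold bar: weight 14, value 143
Best: $168.

$168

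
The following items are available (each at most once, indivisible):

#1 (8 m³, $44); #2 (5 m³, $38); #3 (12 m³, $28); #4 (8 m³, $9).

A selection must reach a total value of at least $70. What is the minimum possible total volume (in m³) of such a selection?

13

Subsets with value ≥ 70, sorted by total volume:
- #1+#2: volume 13, value 82
- #1+#3: volume 20, value 72
Minimum volume: 13 m³.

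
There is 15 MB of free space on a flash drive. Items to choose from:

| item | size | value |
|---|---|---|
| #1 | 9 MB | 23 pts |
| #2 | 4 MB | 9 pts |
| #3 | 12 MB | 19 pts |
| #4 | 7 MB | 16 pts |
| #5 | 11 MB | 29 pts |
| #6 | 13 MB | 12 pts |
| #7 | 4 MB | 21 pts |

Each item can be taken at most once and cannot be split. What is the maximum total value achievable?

50 pts

Check high-value combinations within 15 MB:
- #5+#7: size 11+4=15, value 29+21=50
- #2+#4+#7: size 4+7+4=15, value 9+16+21=46
- #1+#7: size 9+4=13, value 23+21=44
Best: 50 pts.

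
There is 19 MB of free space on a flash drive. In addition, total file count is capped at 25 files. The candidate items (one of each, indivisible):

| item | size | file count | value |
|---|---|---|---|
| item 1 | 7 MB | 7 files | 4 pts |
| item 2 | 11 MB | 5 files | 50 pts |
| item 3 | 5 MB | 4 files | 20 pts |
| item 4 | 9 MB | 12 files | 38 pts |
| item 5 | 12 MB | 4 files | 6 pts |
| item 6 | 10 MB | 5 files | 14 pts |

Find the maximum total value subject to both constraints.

70 pts

Feasible sets respecting both limits:
- item 2+item 3: size 16, file count 9, value 70
- item 3+item 4: size 14, file count 16, value 58
- item 1+item 2: size 18, file count 12, value 54
- item 4+item 6: size 19, file count 17, value 52
Best: 70 pts.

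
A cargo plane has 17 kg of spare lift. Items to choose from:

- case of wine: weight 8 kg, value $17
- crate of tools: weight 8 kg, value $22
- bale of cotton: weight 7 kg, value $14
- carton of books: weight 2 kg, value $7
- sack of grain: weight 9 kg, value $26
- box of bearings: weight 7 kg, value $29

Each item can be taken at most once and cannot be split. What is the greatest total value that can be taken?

Check high-value combinations within 17 kg:
- crate of tools+carton of books+box of bearings: weight 8+2+7=17, value 22+7+29=58
- sack of grain+box of bearings: weight 9+7=16, value 26+29=55
- case of wine+carton of books+box of bearings: weight 8+2+7=17, value 17+7+29=53
Best: $58.

$58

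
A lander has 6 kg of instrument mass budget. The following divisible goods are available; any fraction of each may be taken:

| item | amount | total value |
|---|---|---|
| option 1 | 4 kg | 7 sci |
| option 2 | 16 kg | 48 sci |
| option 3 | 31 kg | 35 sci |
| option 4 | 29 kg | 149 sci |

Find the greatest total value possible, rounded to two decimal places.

30.83

Take in order of value per unit:
- option 4 (149/29 per unit): 6 of 29 → value 6×149/29 = 30.8276, running total 30.83
Total 30.83.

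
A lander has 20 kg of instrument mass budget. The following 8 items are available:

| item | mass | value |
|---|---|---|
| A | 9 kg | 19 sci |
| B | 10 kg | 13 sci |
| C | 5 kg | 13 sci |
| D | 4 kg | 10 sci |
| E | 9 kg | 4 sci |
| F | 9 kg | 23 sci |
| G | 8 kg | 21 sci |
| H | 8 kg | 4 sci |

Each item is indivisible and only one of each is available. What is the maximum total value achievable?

This is a 0/1 knapsack; check combinations near the capacity.
- C+D+F: mass 5+4+9=18, value 13+10+23=46
- C+D+G: mass 5+4+8=17, value 13+10+21=44
- F+G: mass 9+8=17, value 23+21=44
Best: 46 sci.

46 sci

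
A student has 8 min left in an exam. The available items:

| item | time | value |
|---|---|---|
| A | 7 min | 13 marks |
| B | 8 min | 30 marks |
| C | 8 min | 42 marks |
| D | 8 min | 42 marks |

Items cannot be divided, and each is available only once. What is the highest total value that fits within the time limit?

Check high-value combinations within 8 min:
- C: time 8, value 42
- D: time 8, value 42
- B: time 8, value 30
Best: 42 marks.

42 marks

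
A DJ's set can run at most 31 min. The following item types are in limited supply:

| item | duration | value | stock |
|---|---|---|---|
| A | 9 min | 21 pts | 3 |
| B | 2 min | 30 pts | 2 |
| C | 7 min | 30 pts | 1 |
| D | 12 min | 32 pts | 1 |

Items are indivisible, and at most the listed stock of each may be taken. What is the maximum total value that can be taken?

Top feasible selections:
- 2×A + 2×B + 1×C: duration 29, value 132
- 3×A + 2×B: duration 31, value 123
- 2×B + 1×C + 1×D: duration 23, value 122
Best: 132 pts.

132 pts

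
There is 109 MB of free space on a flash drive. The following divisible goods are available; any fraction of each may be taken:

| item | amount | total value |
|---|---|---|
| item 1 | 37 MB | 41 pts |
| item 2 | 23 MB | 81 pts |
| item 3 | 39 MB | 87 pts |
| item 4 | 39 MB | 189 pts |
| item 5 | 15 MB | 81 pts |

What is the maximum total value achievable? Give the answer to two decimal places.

422.38

Take in order of value per unit:
- item 5 (81/15 per unit): all 15 → value 81, running total 81.00
- item 4 (189/39 per unit): all 39 → value 189, running total 270.00
- item 2 (81/23 per unit): all 23 → value 81, running total 351.00
- item 3 (87/39 per unit): 32 of 39 → value 32×87/39 = 71.3846, running total 422.38
Total 422.38.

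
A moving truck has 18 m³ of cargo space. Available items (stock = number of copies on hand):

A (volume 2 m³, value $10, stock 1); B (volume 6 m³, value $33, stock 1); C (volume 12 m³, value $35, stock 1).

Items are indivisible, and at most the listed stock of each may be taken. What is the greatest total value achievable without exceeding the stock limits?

Best selections within volume 18 and stock limits:
- 1×B + 1×C: volume 18, value 68
- 1×A + 1×C: volume 14, value 45
- 1×A + 1×B: volume 8, value 43
- 1×C: volume 12, value 35
Best: $68.

$68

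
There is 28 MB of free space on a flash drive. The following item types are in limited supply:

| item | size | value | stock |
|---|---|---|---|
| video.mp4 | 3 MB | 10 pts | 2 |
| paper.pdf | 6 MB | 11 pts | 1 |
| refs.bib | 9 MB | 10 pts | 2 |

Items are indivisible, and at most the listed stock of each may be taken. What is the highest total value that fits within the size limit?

Top feasible selections:
- 2×video.mp4 + 1×paper.pdf + 1×refs.bib: size 21, value 41
- 1×video.mp4 + 1×paper.pdf + 2×refs.bib: size 27, value 41
- 2×video.mp4 + 2×refs.bib: size 24, value 40
Best: 41 pts.

41 pts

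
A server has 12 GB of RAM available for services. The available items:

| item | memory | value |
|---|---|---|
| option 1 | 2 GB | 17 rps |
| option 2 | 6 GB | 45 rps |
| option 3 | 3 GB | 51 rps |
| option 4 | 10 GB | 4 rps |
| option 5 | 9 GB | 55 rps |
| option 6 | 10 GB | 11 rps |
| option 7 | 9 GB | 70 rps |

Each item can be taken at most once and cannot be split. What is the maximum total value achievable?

121 rps

This is a 0/1 knapsack; check combinations near the capacity.
- option 3+option 7: memory 3+9=12, value 51+70=121
- option 1+option 2+option 3: memory 2+6+3=11, value 17+45+51=113
- option 3+option 5: memory 3+9=12, value 51+55=106
- option 2+option 3: memory 6+3=9, value 45+51=96
Best: 121 rps.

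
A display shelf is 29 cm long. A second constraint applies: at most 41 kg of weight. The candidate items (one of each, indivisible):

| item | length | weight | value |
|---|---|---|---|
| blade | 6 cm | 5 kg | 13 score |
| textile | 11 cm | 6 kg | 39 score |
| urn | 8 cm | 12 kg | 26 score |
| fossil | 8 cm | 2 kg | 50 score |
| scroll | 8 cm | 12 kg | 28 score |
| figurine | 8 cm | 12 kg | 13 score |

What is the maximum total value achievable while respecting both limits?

117 score

Feasible sets respecting both limits:
- textile+fossil+scroll: length 27, weight 20, value 117
- textile+urn+fossil: length 27, weight 20, value 115
- urn+fossil+scroll: length 24, weight 26, value 104
- blade+textile+fossil: length 25, weight 13, value 102
Best: 117 score.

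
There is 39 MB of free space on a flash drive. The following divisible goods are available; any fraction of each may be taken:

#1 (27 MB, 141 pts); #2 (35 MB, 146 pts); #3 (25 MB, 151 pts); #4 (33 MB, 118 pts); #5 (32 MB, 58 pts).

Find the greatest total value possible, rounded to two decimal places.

Take in order of value per unit:
- #3 (151/25 per unit): all 25 → value 151, running total 151.00
- #1 (141/27 per unit): 14 of 27 → value 14×141/27 = 73.1111, running total 224.11
Total 224.11.

224.11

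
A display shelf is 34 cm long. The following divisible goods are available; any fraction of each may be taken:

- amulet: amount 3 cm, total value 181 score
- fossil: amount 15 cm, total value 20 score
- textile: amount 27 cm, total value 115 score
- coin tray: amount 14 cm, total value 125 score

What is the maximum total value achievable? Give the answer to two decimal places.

Take in order of value per unit:
- amulet (181/3 per unit): all 3 → value 181, running total 181.00
- coin tray (125/14 per unit): all 14 → value 125, running total 306.00
- textile (115/27 per unit): 17 of 27 → value 17×115/27 = 72.4074, running total 378.41
Total 378.41.

378.41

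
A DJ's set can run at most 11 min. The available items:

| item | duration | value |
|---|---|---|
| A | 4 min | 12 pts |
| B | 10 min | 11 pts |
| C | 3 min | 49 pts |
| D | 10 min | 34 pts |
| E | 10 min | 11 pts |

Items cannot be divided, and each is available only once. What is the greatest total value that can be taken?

This is a 0/1 knapsack; check combinations near the capacity.
- A+C: duration 4+3=7, value 12+49=61
- C: duration 3, value 49
- D: duration 10, value 34
Best: 61 pts.

61 pts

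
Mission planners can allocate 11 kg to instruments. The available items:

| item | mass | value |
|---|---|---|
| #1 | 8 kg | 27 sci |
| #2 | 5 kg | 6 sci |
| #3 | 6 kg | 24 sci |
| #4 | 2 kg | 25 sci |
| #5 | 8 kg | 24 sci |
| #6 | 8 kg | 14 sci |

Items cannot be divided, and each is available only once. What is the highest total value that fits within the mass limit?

Check high-value combinations within 11 kg:
- #1+#4: mass 8+2=10, value 27+25=52
- #3+#4: mass 6+2=8, value 24+25=49
- #4+#5: mass 2+8=10, value 25+24=49
Best: 52 sci.

52 sci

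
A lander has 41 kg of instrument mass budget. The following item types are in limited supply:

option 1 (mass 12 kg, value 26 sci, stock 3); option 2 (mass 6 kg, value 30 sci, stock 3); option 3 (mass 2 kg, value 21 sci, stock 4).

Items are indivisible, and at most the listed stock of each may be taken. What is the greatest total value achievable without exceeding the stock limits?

200 sci

Top feasible selections:
- 1×option 1 + 3×option 2 + 4×option 3: mass 38, value 200
- 1×option 1 + 3×option 2 + 3×option 3: mass 36, value 179
Best: 200 sci.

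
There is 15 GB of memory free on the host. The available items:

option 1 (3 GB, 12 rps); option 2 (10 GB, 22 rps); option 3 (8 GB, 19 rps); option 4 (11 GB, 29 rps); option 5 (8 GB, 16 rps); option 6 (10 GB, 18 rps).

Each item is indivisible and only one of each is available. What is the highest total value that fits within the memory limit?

Check high-value combinations within 15 GB:
- option 1+option 4: memory 3+11=14, value 12+29=41
- option 1+option 2: memory 3+10=13, value 12+22=34
- option 1+option 3: memory 3+8=11, value 12+19=31
- option 1+option 6: memory 3+10=13, value 12+18=30
- option 4: memory 11, value 29
Best: 41 rps.

41 rps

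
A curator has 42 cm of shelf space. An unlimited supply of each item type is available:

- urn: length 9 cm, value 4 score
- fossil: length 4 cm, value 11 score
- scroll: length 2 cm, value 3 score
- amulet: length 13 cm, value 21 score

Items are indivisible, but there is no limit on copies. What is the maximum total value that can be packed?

Best value-per-unit is fossil at 11/4; filling with it alone gives 10×11 = 110.
Optimal mix: 10×fossil + 1×scroll → length 42, value 113.

113 score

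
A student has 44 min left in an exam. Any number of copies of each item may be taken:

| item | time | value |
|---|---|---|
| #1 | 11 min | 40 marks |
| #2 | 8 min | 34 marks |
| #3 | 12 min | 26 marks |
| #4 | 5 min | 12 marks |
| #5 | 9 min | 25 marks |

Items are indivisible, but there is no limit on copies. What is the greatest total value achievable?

176 marks

Best value-per-unit is #2 at 34/8; filling with it alone gives 5×34 = 170.
Optimal mix: 1×#1 + 4×#2 → time 43, value 176.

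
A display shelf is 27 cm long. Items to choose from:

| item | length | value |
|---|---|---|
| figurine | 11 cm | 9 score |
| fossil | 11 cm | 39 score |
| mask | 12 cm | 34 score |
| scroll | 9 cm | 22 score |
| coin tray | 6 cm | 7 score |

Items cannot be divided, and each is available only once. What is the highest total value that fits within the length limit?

This is a 0/1 knapsack; check combinations near the capacity.
- fossil+mask: length 11+12=23, value 39+34=73
- fossil+scroll+coin tray: length 11+9+6=26, value 39+22+7=68
- mask+scroll+coin tray: length 12+9+6=27, value 34+22+7=63
- fossil+scroll: length 11+9=20, value 39+22=61
- mask+scroll: length 12+9=21, value 34+22=56
Best: 73 score.

73 score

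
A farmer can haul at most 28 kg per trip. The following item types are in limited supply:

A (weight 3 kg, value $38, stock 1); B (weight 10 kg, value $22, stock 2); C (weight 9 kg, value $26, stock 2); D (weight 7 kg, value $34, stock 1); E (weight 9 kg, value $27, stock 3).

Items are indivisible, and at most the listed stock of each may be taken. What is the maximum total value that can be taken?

Best selections within weight 28 and stock limits:
- 1×A + 1×D + 2×E: weight 28, value 126
- 1×A + 1×C + 1×D + 1×E: weight 28, value 125
- 1×A + 2×C + 1×D: weight 28, value 124
- 1×A + 1×D + 1×E: weight 19, value 99
Best: $126.

$126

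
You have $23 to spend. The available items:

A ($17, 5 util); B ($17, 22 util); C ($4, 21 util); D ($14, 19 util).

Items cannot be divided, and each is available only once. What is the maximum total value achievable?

Check high-value combinations within $23:
- B+C: cost 17+4=21, value 22+21=43
- C+D: cost 4+14=18, value 21+19=40
- A+C: cost 17+4=21, value 5+21=26
Best: 43 util.

43 util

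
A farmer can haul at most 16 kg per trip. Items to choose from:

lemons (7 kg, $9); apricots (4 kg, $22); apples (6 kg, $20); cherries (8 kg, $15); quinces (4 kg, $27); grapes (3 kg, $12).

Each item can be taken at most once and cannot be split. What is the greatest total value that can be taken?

Check high-value combinations within 16 kg:
- apricots+apples+quinces: weight 4+6+4=14, value 22+20+27=69
- apricots+cherries+quinces: weight 4+8+4=16, value 22+15+27=64
- apricots+quinces+grapes: weight 4+4+3=11, value 22+27+12=61
- apples+quinces+grapes: weight 6+4+3=13, value 20+27+12=59
- lemons+apricots+quinces: weight 7+4+4=15, value 9+22+27=58
Best: $69.

$69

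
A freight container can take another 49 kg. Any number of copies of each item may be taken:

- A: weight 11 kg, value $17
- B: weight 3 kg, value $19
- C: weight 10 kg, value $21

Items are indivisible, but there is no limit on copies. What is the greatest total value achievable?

$304

Best value-per-unit is B at 19/3, and filling with it alone uses weight 16×3=48. No mix of the others beats 16×19 = 304.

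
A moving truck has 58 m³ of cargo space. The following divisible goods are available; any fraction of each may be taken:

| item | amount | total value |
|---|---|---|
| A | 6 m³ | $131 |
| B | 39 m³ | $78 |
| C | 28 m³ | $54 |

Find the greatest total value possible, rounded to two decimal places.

Take in order of value per unit:
- A (131/6 per unit): all 6 → value 131, running total 131.00
- B (78/39 per unit): all 39 → value 78, running total 209.00
- C (54/28 per unit): 13 of 28 → value 13×54/28 = 25.0714, running total 234.07
Total 234.07.

234.07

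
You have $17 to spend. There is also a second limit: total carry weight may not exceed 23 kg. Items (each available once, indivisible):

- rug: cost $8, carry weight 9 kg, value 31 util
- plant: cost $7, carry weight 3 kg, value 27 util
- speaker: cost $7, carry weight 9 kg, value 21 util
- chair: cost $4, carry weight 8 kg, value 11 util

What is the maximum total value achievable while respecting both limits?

58 util

Feasible sets respecting both limits:
- rug+plant: cost 15, carry weight 12, value 58
- rug+speaker: cost 15, carry weight 18, value 52
- plant+speaker: cost 14, carry weight 12, value 48
- rug+chair: cost 12, carry weight 17, value 42
Best: 58 util.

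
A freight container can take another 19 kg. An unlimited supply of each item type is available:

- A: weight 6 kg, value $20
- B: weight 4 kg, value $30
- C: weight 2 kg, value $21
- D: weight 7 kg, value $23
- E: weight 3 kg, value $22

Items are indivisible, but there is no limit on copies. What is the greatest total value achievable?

Best value-per-unit is C at 21/2; filling with it alone gives 9×21 = 189.
Optimal mix: 8×C + 1×E → weight 19, value 190.

$190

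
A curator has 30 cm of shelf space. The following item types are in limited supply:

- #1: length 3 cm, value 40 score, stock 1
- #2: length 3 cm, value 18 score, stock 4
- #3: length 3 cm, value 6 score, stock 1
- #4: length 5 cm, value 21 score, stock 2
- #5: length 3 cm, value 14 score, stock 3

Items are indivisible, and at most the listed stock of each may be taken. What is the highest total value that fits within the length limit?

Top feasible selections:
- 1×#1 + 4×#2 + 1×#4 + 3×#5: length 29, value 175
- 1×#1 + 4×#2 + 2×#4 + 1×#5: length 28, value 168
Best: 175 score.

175 score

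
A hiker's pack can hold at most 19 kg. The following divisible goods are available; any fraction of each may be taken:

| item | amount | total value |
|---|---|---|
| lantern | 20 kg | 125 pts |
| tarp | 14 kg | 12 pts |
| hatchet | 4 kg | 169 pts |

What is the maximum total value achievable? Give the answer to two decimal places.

Take in order of value per unit:
- hatchet (169/4 per unit): all 4 → value 169, running total 169.00
- lantern (125/20 per unit): 15 of 20 → value 15×125/20 = 93.7500, running total 262.75
Total 262.75.

262.75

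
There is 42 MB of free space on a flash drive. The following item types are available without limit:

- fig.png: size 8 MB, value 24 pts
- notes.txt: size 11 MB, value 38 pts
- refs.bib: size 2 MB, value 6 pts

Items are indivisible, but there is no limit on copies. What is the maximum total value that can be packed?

138 pts

Best value-per-unit is notes.txt at 38/11; filling with it alone gives 3×38 = 114.
Optimal mix: 1×fig.png + 3×notes.txt → size 41, value 138.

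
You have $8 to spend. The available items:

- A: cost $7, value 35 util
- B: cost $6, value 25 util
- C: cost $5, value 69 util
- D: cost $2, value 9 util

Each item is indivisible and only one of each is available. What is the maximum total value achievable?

78 util

Check high-value combinations within $8:
- C+D: cost 5+2=7, value 69+9=78
- C: cost 5, value 69
- A: cost 7, value 35
- B+D: cost 6+2=8, value 25+9=34
Best: 78 util.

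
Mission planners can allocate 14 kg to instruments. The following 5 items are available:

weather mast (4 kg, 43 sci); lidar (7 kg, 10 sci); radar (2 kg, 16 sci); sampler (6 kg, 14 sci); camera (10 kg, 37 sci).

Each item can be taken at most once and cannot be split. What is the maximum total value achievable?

This is a 0/1 knapsack; check combinations near the capacity.
- weather mast+camera: mass 4+10=14, value 43+37=80
- weather mast+radar+sampler: mass 4+2+6=12, value 43+16+14=73
- weather mast+lidar+radar: mass 4+7+2=13, value 43+10+16=69
- weather mast+radar: mass 4+2=6, value 43+16=59
- weather mast+sampler: mass 4+6=10, value 43+14=57
Best: 80 sci.

80 sci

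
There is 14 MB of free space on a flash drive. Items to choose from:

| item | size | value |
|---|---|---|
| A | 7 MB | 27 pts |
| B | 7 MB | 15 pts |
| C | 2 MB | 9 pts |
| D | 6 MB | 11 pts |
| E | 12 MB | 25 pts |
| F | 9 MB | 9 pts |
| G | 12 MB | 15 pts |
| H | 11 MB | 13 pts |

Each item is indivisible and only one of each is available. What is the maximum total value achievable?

Check high-value combinations within 14 MB:
- A+B: size 7+7=14, value 27+15=42
- A+D: size 7+6=13, value 27+11=38
- A+C: size 7+2=9, value 27+9=36
- C+E: size 2+12=14, value 9+25=34
Best: 42 pts.

42 pts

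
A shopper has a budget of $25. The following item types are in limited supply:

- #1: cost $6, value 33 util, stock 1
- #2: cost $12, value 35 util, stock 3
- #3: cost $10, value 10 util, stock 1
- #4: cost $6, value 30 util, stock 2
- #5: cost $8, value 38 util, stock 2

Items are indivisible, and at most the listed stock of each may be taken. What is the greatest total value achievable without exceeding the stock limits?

Best selections within cost 25 and stock limits:
- 1×#1 + 2×#5: cost 22, value 109
- 1×#4 + 2×#5: cost 22, value 106
- 1×#1 + 1×#4 + 1×#5: cost 20, value 101
- 2×#4 + 1×#5: cost 20, value 98
Best: 109 util.

109 util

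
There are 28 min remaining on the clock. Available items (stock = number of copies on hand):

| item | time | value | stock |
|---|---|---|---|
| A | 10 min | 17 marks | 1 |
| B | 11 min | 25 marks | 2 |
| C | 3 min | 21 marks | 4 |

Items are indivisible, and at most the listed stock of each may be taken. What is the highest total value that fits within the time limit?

Top feasible selections:
- 1×B + 4×C: time 23, value 109
- 1×A + 4×C: time 22, value 101
Best: 109 marks.

109 marks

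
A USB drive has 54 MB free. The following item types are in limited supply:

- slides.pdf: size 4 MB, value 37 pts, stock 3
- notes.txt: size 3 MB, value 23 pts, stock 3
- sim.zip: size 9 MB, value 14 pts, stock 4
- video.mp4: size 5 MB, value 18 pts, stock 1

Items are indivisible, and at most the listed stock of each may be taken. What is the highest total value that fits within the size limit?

Best selections within size 54 and stock limits:
- 3×slides.pdf + 3×notes.txt + 3×sim.zip + 1×video.mp4: size 53, value 240
- 3×slides.pdf + 3×notes.txt + 2×sim.zip + 1×video.mp4: size 44, value 226
- 3×slides.pdf + 3×notes.txt + 3×sim.zip: size 48, value 222
Best: 240 pts.

240 pts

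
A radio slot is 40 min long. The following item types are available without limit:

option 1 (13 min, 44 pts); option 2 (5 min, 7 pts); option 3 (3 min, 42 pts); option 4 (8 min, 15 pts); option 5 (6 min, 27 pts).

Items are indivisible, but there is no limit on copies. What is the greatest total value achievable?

546 pts

Best value-per-unit is option 3 at 42/3, and filling with it alone uses duration 13×3=39. No mix of the others beats 13×42 = 546.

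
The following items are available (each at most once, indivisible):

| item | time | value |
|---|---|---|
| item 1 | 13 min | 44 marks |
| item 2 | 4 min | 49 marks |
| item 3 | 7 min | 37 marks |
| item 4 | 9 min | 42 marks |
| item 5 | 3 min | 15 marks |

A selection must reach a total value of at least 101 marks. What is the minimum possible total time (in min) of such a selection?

14

Subsets with value ≥ 101, sorted by total time:
- item 2+item 3+item 5: time 14, value 101
- item 2+item 4+item 5: time 16, value 106
- item 2+item 3+item 4: time 20, value 128
- item 1+item 2+item 5: time 20, value 108
Minimum time: 14 min.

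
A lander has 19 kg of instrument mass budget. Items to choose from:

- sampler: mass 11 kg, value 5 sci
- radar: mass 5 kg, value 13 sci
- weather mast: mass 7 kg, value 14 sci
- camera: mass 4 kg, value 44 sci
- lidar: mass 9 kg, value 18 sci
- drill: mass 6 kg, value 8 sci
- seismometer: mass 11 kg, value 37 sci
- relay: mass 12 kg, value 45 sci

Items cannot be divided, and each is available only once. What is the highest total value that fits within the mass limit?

89 sci

Check high-value combinations within 19 kg:
- camera+relay: mass 4+12=16, value 44+45=89
- camera+seismometer: mass 4+11=15, value 44+37=81
- radar+camera+lidar: mass 5+4+9=18, value 13+44+18=75
- radar+weather mast+camera: mass 5+7+4=16, value 13+14+44=71
- camera+lidar+drill: mass 4+9+6=19, value 44+18+8=70
Best: 89 sci.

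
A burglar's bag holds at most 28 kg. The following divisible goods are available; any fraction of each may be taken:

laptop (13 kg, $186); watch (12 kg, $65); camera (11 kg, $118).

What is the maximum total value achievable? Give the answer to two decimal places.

Take in order of value per unit:
- laptop (186/13 per unit): all 13 → value 186, running total 186.00
- camera (118/11 per unit): all 11 → value 118, running total 304.00
- watch (65/12 per unit): 4 of 12 → value 4×65/12 = 21.6667, running total 325.67
Total 325.67.

325.67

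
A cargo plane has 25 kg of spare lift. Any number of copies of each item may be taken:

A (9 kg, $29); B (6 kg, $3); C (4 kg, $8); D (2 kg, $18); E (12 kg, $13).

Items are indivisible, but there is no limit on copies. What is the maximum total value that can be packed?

$216

Best value-per-unit is D at 18/2, and filling with it alone uses weight 12×2=24. No mix of the others beats 12×18 = 216.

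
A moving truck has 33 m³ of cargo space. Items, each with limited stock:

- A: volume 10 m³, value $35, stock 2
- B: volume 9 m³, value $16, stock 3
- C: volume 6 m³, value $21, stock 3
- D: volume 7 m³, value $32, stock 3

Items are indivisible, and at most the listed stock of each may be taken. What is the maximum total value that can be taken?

$138

Best selections within volume 33 and stock limits:
- 2×C + 3×D: volume 33, value 138
- 1×A + 3×D: volume 31, value 131
- 3×C + 2×D: volume 32, value 127
Best: $138.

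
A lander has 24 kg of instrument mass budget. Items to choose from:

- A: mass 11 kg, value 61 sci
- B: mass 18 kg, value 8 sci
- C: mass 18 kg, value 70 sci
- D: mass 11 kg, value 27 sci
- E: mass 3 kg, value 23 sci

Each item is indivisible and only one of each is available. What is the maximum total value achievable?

Check high-value combinations within 24 kg:
- C+E: mass 18+3=21, value 70+23=93
- A+D: mass 11+11=22, value 61+27=88
- A+E: mass 11+3=14, value 61+23=84
- C: mass 18, value 70
Best: 93 sci.

93 sci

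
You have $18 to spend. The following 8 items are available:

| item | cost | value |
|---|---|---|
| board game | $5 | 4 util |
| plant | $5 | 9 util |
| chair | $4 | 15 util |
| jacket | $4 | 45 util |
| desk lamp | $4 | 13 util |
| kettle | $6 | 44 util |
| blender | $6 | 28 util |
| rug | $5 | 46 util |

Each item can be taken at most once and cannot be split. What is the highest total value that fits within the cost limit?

Check high-value combinations within $18:
- jacket+kettle+rug: cost 4+6+5=15, value 45+44+46=135
- jacket+blender+rug: cost 4+6+5=15, value 45+28+46=119
- chair+jacket+desk lamp+rug: cost 4+4+4+5=17, value 15+45+13+46=119
Best: 135 util.

135 util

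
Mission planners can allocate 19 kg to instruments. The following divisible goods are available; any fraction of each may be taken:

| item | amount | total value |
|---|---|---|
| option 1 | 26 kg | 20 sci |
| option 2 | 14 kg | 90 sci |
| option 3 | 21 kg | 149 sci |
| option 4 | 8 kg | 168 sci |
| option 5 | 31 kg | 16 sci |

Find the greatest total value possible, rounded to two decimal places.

Take in order of value per unit:
- option 4 (168/8 per unit): all 8 → value 168, running total 168.00
- option 3 (149/21 per unit): 11 of 21 → value 11×149/21 = 78.0476, running total 246.05
Total 246.05.

246.05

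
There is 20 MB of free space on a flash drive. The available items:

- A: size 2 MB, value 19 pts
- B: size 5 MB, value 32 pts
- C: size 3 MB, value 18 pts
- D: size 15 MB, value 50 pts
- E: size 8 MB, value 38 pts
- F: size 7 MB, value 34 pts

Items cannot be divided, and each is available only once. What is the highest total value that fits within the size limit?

Check high-value combinations within 20 MB:
- A+C+E+F: size 2+3+8+7=20, value 19+18+38+34=109
- A+B+C+E: size 2+5+3+8=18, value 19+32+18+38=107
- B+E+F: size 5+8+7=20, value 32+38+34=104
Best: 109 pts.

109 pts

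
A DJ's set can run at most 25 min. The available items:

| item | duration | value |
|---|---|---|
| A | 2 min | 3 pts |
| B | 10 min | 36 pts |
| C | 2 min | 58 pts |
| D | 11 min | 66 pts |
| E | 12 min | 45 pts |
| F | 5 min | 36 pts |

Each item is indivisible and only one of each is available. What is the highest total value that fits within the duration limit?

169 pts

Check high-value combinations within 25 min:
- C+D+E: duration 2+11+12=25, value 58+66+45=169
- A+C+D+F: duration 2+2+11+5=20, value 3+58+66+36=163
- A+B+C+D: duration 2+10+2+11=25, value 3+36+58+66=163
Best: 169 pts.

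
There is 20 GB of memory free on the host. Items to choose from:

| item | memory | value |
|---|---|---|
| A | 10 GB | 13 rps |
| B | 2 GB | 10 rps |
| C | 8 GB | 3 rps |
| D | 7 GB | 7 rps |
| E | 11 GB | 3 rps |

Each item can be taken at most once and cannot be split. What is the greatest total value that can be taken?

Check high-value combinations within 20 GB:
- A+B+D: memory 10+2+7=19, value 13+10+7=30
- A+B+C: memory 10+2+8=20, value 13+10+3=26
- A+B: memory 10+2=12, value 13+10=23
Best: 30 rps.

30 rps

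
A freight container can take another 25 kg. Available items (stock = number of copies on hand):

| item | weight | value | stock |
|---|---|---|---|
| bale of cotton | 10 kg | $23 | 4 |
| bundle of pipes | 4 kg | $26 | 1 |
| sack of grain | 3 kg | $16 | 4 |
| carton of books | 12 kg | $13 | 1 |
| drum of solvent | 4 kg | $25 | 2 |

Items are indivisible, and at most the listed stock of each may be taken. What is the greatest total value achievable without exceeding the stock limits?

$140

Top feasible selections:
- 1×bundle of pipes + 4×sack of grain + 2×drum of solvent: weight 24, value 140
- 1×bundle of pipes + 3×sack of grain + 2×drum of solvent: weight 21, value 124
Best: $140.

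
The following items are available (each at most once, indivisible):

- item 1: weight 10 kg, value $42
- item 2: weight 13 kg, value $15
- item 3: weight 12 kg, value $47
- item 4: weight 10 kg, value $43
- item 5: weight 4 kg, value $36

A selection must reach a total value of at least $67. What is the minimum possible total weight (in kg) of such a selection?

Subsets with value ≥ 67, sorted by total weight:
- item 4+item 5: weight 14, value 79
- item 1+item 5: weight 14, value 78
Minimum weight: 14 kg.

14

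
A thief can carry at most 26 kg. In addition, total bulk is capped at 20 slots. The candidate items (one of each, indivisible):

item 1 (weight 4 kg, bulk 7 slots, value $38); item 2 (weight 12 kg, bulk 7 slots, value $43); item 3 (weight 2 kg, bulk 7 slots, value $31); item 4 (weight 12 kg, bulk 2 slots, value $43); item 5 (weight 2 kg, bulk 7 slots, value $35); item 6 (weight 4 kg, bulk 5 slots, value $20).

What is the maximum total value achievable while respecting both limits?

Feasible sets respecting both limits:
- item 2+item 4+item 5: weight 26, bulk 16, value 121
- item 2+item 3+item 4: weight 26, bulk 16, value 117
- item 1+item 4+item 5: weight 18, bulk 16, value 116
Best: $121.

$121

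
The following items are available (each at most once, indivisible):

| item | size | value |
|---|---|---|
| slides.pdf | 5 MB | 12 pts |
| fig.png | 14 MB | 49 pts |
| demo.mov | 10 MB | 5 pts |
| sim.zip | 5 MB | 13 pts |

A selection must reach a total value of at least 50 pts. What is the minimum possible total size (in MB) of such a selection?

Subsets with value ≥ 50, sorted by total size:
- fig.png+sim.zip: size 19, value 62
- slides.pdf+fig.png: size 19, value 61
- slides.pdf+fig.png+sim.zip: size 24, value 74
Minimum size: 19 MB.

19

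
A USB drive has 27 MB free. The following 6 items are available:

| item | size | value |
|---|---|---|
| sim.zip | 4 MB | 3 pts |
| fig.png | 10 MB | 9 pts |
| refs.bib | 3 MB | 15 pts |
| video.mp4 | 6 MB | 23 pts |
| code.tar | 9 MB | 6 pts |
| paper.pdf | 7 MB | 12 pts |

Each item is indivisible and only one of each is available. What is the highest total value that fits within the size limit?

59 pts

Check high-value combinations within 27 MB:
- fig.png+refs.bib+video.mp4+paper.pdf: size 10+3+6+7=26, value 9+15+23+12=59
- refs.bib+video.mp4+code.tar+paper.pdf: size 3+6+9+7=25, value 15+23+6+12=56
- sim.zip+refs.bib+video.mp4+paper.pdf: size 4+3+6+7=20, value 3+15+23+12=53
Best: 59 pts.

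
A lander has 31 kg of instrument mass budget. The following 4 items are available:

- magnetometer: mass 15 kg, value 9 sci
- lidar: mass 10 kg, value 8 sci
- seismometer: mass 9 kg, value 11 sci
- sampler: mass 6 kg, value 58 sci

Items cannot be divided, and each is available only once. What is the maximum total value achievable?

78 sci

Check high-value combinations within 31 kg:
- magnetometer+seismometer+sampler: mass 15+9+6=30, value 9+11+58=78
- lidar+seismometer+sampler: mass 10+9+6=25, value 8+11+58=77
- magnetometer+lidar+sampler: mass 15+10+6=31, value 9+8+58=75
- seismometer+sampler: mass 9+6=15, value 11+58=69
Best: 78 sci.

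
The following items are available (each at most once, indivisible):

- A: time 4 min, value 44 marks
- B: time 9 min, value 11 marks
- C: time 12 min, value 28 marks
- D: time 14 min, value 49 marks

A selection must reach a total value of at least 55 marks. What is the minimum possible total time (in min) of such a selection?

13

Subsets with value ≥ 55, sorted by total time:
- A+B: time 13, value 55
- A+C: time 16, value 72
- A+D: time 18, value 93
Minimum time: 13 min.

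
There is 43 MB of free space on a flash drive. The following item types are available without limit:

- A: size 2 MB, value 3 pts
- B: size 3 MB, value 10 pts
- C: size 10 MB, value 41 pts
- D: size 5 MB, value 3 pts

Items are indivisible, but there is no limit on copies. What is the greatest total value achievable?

174 pts

Best value-per-unit is C at 41/10; filling with it alone gives 4×41 = 164.
Optimal mix: 1×B + 4×C → size 43, value 174.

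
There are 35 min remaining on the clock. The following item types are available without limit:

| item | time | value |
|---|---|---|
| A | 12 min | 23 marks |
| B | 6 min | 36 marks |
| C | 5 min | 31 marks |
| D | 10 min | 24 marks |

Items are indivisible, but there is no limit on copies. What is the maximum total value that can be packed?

217 marks

Best value-per-unit is C at 31/5, and filling with it alone uses time 7×5=35. No mix of the others beats 7×31 = 217.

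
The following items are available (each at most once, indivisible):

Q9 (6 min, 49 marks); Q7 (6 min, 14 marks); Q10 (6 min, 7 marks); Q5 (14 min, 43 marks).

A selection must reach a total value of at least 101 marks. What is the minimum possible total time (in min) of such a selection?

26

Subsets with value ≥ 101, sorted by total time:
- Q9+Q7+Q5: time 26, value 106
- Q9+Q7+Q10+Q5: time 32, value 113
Minimum time: 26 min.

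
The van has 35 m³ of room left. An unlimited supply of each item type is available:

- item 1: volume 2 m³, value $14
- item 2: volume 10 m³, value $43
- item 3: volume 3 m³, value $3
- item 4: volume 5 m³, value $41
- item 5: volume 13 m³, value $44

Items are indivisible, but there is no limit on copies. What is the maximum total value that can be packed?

$287

Best value-per-unit is item 4 at 41/5, and filling with it alone uses volume 7×5=35. No mix of the others beats 7×41 = 287.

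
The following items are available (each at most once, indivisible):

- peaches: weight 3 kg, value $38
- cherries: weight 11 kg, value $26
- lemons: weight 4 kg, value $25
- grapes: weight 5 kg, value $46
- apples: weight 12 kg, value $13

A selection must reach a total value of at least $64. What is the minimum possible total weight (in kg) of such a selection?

8

Subsets with value ≥ 64, sorted by total weight:
- peaches+grapes: weight 8, value 84
- lemons+grapes: weight 9, value 71
Minimum weight: 8 kg.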